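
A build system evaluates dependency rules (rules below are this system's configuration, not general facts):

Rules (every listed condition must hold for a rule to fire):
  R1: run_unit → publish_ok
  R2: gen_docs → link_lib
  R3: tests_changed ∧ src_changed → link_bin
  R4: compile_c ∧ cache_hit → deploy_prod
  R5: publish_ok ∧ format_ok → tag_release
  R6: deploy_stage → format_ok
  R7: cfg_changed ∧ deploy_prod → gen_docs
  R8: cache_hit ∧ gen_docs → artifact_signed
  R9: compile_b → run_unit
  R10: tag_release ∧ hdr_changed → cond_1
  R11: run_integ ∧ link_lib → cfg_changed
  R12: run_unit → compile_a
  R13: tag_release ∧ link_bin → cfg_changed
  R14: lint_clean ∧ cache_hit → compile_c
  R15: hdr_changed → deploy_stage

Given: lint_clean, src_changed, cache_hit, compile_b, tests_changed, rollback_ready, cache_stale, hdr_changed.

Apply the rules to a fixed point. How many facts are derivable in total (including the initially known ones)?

[1] R3 [tests_changed ∧ src_changed → link_bin]; R9 [compile_b → run_unit]; R14 [lint_clean ∧ cache_hit → compile_c]; R15 [hdr_changed → deploy_stage]. ⇒ new: link_bin, run_unit, compile_c, deploy_stage.
[2] R1 [run_unit → publish_ok]; R4 [compile_c ∧ cache_hit → deploy_prod]; R6 [deploy_stage → format_ok]; R12 [run_unit → compile_a]. ⇒ new: publish_ok, deploy_prod, format_ok, compile_a.
[3] R5 [publish_ok ∧ format_ok → tag_release]. ⇒ new: tag_release.
[4] R10 [tag_release ∧ hdr_changed → cond_1]; R13 [tag_release ∧ link_bin → cfg_changed]. ⇒ new: cond_1, cfg_changed.
[5] R7 [cfg_changed ∧ deploy_prod → gen_docs]. ⇒ new: gen_docs.
[6] R2 [gen_docs → link_lib]; R8 [cache_hit ∧ gen_docs → artifact_signed]. ⇒ new: link_lib, artifact_signed.
Closure: {artifact_signed, cache_hit, cache_stale, cfg_changed, compile_a, compile_b, compile_c, cond_1, deploy_prod, deploy_stage, format_ok, gen_docs, hdr_changed, link_bin, link_lib, lint_clean, publish_ok, rollback_ready, run_unit, src_changed, tag_release, tests_changed} — 22 facts.

22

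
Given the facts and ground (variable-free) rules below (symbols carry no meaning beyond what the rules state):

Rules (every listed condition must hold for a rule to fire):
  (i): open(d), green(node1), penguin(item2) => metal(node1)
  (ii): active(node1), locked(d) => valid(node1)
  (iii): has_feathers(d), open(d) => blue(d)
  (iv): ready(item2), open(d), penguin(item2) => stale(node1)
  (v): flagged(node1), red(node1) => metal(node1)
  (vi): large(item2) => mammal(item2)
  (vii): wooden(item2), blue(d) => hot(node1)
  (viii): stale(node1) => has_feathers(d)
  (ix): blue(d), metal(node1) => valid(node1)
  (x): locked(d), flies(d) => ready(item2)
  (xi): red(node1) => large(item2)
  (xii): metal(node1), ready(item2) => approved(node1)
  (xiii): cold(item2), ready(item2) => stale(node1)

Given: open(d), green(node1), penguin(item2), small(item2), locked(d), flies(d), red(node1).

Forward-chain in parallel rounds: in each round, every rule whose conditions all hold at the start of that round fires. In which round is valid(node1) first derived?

Round 1 — (i), (x), (xi), derive metal(node1), ready(item2), large(item2).
Round 2 — (iv), (vi), (xii), derive stale(node1), mammal(item2), approved(node1).
Round 3 — (viii), derive has_feathers(d).
Round 4 — (iii), derive blue(d).
Round 5 — (ix), derive valid(node1).
valid(node1) first appears in round 5.

5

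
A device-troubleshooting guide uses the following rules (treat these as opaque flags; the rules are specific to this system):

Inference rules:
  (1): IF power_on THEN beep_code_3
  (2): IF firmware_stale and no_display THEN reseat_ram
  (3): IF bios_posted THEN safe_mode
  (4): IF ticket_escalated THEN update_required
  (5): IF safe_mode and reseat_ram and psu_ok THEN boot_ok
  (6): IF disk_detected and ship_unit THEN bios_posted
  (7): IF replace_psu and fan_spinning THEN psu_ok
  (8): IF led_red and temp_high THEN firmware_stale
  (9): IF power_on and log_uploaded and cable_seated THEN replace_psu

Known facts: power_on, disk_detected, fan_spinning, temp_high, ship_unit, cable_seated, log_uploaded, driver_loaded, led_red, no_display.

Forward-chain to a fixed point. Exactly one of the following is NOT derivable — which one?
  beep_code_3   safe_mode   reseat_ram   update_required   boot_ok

update_required

Round 1: (1) [IF power_on THEN beep_code_3]; (6) [IF disk_detected and ship_unit THEN bios_posted]; (8) [IF led_red and temp_high THEN firmware_stale]; (9) [IF power_on and log_uploaded and cable_seated THEN replace_psu]. New: beep_code_3, bios_posted, firmware_stale, replace_psu.
Round 2: (2) [IF firmware_stale and no_display THEN reseat_ram]; (3) [IF bios_posted THEN safe_mode]; (7) [IF replace_psu and fan_spinning THEN psu_ok]. New: reseat_ram, safe_mode, psu_ok.
Round 3: (5) [IF safe_mode and reseat_ram and psu_ok THEN boot_ok]. New: boot_ok.
Derived: reseat_ram (round 2), beep_code_3 (round 1), boot_ok (round 3), safe_mode (round 2). update_required never appears in any round.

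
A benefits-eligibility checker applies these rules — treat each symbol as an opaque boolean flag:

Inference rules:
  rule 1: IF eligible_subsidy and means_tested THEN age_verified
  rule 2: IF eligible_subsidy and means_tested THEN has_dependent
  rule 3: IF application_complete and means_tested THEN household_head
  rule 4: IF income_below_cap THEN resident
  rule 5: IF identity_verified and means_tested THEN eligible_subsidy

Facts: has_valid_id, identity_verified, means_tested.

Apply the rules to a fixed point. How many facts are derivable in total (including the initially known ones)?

6

Round 1 — rule 5, derive eligible_subsidy.
Round 2 — rule 1, rule 2, derive age_verified, has_dependent.
Closure: {age_verified, eligible_subsidy, has_dependent, has_valid_id, identity_verified, means_tested} — 6 facts.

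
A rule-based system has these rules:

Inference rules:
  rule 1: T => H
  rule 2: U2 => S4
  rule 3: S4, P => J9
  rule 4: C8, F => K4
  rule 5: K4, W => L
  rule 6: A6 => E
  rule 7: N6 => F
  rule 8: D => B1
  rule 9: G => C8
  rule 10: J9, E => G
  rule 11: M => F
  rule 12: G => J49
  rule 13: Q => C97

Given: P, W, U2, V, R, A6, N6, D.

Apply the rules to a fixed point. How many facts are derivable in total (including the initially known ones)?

Round 1: rule 2 [U2 => S4]; rule 6 [A6 => E]; rule 7 [N6 => F]; rule 8 [D => B1]. Adds S4, E, F, B1.
Round 2: rule 3 [S4, P => J9]. Adds J9.
Round 3: rule 10 [J9, E => G]. Adds G.
Round 4: rule 9 [G => C8]; rule 12 [G => J49]. Adds C8, J49.
Round 5: rule 4 [C8, F => K4]. Adds K4.
Round 6: rule 5 [K4, W => L]. Adds L.
Closure: {A6, B1, C8, D, E, F, G, J49, J9, K4, L, N6, P, R, S4, U2, V, W} — 18 facts.

18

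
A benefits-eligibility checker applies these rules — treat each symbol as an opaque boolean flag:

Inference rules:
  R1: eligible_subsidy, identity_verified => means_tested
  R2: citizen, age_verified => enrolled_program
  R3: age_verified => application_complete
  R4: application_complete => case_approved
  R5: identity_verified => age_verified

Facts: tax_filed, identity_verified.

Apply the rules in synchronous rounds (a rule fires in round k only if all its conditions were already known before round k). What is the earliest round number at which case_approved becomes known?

3

Round 1 fires R5, giving age_verified.
Round 2 fires R3, giving application_complete.
Round 3 fires R4, giving case_approved.
case_approved first appears in round 3.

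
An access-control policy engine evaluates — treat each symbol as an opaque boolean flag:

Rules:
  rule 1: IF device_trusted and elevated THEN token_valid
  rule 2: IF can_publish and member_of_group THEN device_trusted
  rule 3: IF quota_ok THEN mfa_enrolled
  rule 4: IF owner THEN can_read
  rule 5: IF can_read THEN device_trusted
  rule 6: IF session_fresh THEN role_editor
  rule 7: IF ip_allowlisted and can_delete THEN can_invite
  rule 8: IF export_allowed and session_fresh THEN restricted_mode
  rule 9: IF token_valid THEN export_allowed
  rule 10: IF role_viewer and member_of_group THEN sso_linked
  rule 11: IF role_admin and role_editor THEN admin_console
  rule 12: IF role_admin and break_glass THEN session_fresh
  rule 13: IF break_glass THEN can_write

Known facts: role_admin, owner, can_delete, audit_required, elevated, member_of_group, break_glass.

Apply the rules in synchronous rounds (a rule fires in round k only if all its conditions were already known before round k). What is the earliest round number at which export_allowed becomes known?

[1] rule 4 [IF owner THEN can_read]; rule 12 [IF role_admin and break_glass THEN session_fresh]; rule 13 [IF break_glass THEN can_write]. ⇒ new: can_read, session_fresh, can_write.
[2] rule 5 [IF can_read THEN device_trusted]; rule 6 [IF session_fresh THEN role_editor]. ⇒ new: device_trusted, role_editor.
[3] rule 1 [IF device_trusted and elevated THEN token_valid]; rule 11 [IF role_admin and role_editor THEN admin_console]. ⇒ new: token_valid, admin_console.
[4] rule 9 [IF token_valid THEN export_allowed]. ⇒ new: export_allowed.
export_allowed first appears in round 4.

4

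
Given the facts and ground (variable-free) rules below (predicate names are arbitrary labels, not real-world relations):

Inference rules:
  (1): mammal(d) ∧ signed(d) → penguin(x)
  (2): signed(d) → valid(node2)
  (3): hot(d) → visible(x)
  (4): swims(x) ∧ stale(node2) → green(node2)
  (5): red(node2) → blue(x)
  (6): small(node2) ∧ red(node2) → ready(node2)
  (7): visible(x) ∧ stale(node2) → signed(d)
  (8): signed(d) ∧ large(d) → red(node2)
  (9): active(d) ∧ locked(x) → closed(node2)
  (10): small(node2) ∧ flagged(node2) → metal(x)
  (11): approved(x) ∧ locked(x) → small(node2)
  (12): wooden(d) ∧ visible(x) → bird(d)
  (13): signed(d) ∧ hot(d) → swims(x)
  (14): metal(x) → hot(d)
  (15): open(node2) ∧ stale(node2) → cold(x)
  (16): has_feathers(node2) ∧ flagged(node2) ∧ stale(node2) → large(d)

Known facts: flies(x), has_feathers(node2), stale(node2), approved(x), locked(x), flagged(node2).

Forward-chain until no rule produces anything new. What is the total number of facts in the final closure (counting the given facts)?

18

[1] (11) [approved(x) ∧ locked(x) → small(node2)]; (16) [has_feathers(node2) ∧ flagged(node2) ∧ stale(node2) → large(d)]. ⇒ new: small(node2), large(d).
[2] (10) [small(node2) ∧ flagged(node2) → metal(x)]. ⇒ new: metal(x).
[3] (14) [metal(x) → hot(d)]. ⇒ new: hot(d).
[4] (3) [hot(d) → visible(x)]. ⇒ new: visible(x).
[5] (7) [visible(x) ∧ stale(node2) → signed(d)]. ⇒ new: signed(d).
[6] (2) [signed(d) → valid(node2)]; (8) [signed(d) ∧ large(d) → red(node2)]; (13) [signed(d) ∧ hot(d) → swims(x)]. ⇒ new: valid(node2), red(node2), swims(x).
[7] (4) [swims(x) ∧ stale(node2) → green(node2)]; (5) [red(node2) → blue(x)]; (6) [small(node2) ∧ red(node2) → ready(node2)]. ⇒ new: green(node2), blue(x), ready(node2).
Closure: {approved(x), blue(x), flagged(node2), flies(x), green(node2), has_feathers(node2), hot(d), large(d), locked(x), metal(x), ready(node2), red(node2), signed(d), small(node2), stale(node2), swims(x), valid(node2), visible(x)} — 18 facts.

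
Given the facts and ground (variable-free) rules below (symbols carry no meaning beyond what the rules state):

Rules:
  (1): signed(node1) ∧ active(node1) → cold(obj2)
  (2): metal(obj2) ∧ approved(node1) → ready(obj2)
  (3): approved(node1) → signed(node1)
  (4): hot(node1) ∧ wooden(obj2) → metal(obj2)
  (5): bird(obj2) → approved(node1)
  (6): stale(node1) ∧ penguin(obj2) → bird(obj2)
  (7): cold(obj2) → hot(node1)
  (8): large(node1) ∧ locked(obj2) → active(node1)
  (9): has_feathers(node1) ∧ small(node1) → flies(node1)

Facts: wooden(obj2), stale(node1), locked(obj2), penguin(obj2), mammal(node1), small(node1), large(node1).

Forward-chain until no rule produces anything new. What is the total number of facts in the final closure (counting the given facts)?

Round 1: (6) [stale(node1) ∧ penguin(obj2) → bird(obj2)]; (8) [large(node1) ∧ locked(obj2) → active(node1)]. New: bird(obj2), active(node1).
Round 2: (5) [bird(obj2) → approved(node1)]. New: approved(node1).
Round 3: (3) [approved(node1) → signed(node1)]. New: signed(node1).
Round 4: (1) [signed(node1) ∧ active(node1) → cold(obj2)]. New: cold(obj2).
Round 5: (7) [cold(obj2) → hot(node1)]. New: hot(node1).
Round 6: (4) [hot(node1) ∧ wooden(obj2) → metal(obj2)]. New: metal(obj2).
Round 7: (2) [metal(obj2) ∧ approved(node1) → ready(obj2)]. New: ready(obj2).
Closure: {active(node1), approved(node1), bird(obj2), cold(obj2), hot(node1), large(node1), locked(obj2), mammal(node1), metal(obj2), penguin(obj2), ready(obj2), signed(node1), small(node1), stale(node1), wooden(obj2)} — 15 facts.

15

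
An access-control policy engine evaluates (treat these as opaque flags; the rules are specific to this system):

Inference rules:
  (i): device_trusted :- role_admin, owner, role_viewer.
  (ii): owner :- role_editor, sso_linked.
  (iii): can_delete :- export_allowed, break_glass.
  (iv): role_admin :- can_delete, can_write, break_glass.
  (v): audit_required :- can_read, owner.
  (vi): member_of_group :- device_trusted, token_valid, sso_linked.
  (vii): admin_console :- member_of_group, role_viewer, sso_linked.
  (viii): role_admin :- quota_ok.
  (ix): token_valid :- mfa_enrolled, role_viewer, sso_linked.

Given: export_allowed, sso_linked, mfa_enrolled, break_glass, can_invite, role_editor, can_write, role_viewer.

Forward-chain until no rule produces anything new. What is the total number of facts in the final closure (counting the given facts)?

15

Round 1: (ii) [owner :- role_editor, sso_linked.]; (iii) [can_delete :- export_allowed, break_glass.]; (ix) [token_valid :- mfa_enrolled, role_viewer, sso_linked.]. Adds owner, can_delete, token_valid.
Round 2: (iv) [role_admin :- can_delete, can_write, break_glass.]. Adds role_admin.
Round 3: (i) [device_trusted :- role_admin, owner, role_viewer.]. Adds device_trusted.
Round 4: (vi) [member_of_group :- device_trusted, token_valid, sso_linked.]. Adds member_of_group.
Round 5: (vii) [admin_console :- member_of_group, role_viewer, sso_linked.]. Adds admin_console.
Closure: {admin_console, break_glass, can_delete, can_invite, can_write, device_trusted, export_allowed, member_of_group, mfa_enrolled, owner, role_admin, role_editor, role_viewer, sso_linked, token_valid} — 15 facts.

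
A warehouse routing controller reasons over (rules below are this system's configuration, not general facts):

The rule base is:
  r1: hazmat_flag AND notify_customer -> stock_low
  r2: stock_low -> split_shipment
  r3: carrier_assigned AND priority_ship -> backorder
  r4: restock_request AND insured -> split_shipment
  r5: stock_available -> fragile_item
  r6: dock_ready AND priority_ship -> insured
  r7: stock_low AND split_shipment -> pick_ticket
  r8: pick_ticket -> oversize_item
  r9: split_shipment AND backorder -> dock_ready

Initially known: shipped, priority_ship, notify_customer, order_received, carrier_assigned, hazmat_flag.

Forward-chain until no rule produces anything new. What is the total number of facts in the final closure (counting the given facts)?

Round 1: r1 [hazmat_flag AND notify_customer -> stock_low]; r3 [carrier_assigned AND priority_ship -> backorder]. Adds stock_low, backorder.
Round 2: r2 [stock_low -> split_shipment]. Adds split_shipment.
Round 3: r7 [stock_low AND split_shipment -> pick_ticket]; r9 [split_shipment AND backorder -> dock_ready]. Adds pick_ticket, dock_ready.
Round 4: r6 [dock_ready AND priority_ship -> insured]; r8 [pick_ticket -> oversize_item]. Adds insured, oversize_item.
Closure: {backorder, carrier_assigned, dock_ready, hazmat_flag, insured, notify_customer, order_received, oversize_item, pick_ticket, priority_ship, shipped, split_shipment, stock_low} — 13 facts.

13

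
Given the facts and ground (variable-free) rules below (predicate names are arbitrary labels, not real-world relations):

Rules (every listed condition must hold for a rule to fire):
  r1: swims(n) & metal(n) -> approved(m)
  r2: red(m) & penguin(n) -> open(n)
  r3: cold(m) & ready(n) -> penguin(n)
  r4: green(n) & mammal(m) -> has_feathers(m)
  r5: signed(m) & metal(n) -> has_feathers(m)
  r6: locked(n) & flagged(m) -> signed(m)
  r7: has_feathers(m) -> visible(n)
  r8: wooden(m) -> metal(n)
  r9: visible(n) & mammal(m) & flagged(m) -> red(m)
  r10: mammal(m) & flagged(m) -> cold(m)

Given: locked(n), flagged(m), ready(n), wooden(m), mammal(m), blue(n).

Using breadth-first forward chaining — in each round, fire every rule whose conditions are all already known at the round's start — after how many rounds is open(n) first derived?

Round 1 — r6, r8, r10, derive signed(m), metal(n), cold(m).
Round 2 — r3, r5, derive penguin(n), has_feathers(m).
Round 3 — r7, derive visible(n).
Round 4 — r9, derive red(m).
Round 5 — r2, derive open(n).
open(n) first appears in round 5.

5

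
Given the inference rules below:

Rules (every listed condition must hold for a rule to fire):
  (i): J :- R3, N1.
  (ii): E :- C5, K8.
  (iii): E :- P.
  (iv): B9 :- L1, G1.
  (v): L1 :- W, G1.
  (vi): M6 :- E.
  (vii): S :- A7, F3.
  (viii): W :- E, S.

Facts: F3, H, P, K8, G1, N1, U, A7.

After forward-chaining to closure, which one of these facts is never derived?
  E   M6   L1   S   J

Round 1: (iii) [E :- P.]; (vii) [S :- A7, F3.]. Adds E, S.
Round 2: (vi) [M6 :- E.]; (viii) [W :- E, S.]. Adds M6, W.
Round 3: (v) [L1 :- W, G1.]. Adds L1.
Round 4: (iv) [B9 :- L1, G1.]. Adds B9.
Derived: E (round 1), M6 (round 2), L1 (round 3), S (round 1). J never appears in any round.

J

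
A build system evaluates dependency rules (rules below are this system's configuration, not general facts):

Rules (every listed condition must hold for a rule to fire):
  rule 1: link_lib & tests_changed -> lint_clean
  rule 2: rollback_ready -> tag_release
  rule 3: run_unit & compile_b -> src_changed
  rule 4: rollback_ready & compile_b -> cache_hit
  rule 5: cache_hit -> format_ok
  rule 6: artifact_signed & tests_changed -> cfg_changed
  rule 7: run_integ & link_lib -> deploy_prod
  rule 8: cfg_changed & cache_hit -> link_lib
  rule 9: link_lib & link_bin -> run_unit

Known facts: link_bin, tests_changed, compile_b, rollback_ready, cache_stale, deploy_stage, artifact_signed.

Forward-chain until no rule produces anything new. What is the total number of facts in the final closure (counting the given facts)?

Round 1: rule 2 [rollback_ready -> tag_release]; rule 4 [rollback_ready & compile_b -> cache_hit]; rule 6 [artifact_signed & tests_changed -> cfg_changed]. Adds tag_release, cache_hit, cfg_changed.
Round 2: rule 5 [cache_hit -> format_ok]; rule 8 [cfg_changed & cache_hit -> link_lib]. Adds format_ok, link_lib.
Round 3: rule 1 [link_lib & tests_changed -> lint_clean]; rule 9 [link_lib & link_bin -> run_unit]. Adds lint_clean, run_unit.
Round 4: rule 3 [run_unit & compile_b -> src_changed]. Adds src_changed.
Closure: {artifact_signed, cache_hit, cache_stale, cfg_changed, compile_b, deploy_stage, format_ok, link_bin, link_lib, lint_clean, rollback_ready, run_unit, src_changed, tag_release, tests_changed} — 15 facts.

15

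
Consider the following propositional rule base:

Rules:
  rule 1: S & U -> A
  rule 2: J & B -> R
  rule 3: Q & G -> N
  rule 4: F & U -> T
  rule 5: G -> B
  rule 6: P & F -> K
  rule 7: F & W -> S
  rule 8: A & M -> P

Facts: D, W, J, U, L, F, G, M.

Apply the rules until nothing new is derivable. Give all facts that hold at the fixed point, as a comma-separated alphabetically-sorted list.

A, B, D, F, G, J, K, L, M, P, R, S, T, U, W

Round 1: rule 4 [F & U -> T]; rule 5 [G -> B]; rule 7 [F & W -> S]. New: T, B, S.
Round 2: rule 1 [S & U -> A]; rule 2 [J & B -> R]. New: A, R.
Round 3: rule 8 [A & M -> P]. New: P.
Round 4: rule 6 [P & F -> K]. New: K.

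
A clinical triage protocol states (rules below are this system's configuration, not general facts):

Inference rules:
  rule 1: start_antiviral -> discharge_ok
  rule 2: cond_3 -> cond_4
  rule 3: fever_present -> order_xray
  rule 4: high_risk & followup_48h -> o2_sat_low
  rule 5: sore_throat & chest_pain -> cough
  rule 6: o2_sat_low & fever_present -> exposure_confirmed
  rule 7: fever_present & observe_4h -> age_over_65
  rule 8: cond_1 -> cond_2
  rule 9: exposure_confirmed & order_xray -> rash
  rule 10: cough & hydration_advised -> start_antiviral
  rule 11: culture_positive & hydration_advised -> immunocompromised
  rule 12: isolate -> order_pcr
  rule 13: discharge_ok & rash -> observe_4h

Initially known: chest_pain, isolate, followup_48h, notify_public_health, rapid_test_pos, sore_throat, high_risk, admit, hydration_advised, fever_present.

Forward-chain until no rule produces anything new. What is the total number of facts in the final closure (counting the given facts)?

[1] rule 3 [fever_present -> order_xray]; rule 4 [high_risk & followup_48h -> o2_sat_low]; rule 5 [sore_throat & chest_pain -> cough]; rule 12 [isolate -> order_pcr]. ⇒ new: order_xray, o2_sat_low, cough, order_pcr.
[2] rule 6 [o2_sat_low & fever_present -> exposure_confirmed]; rule 10 [cough & hydration_advised -> start_antiviral]. ⇒ new: exposure_confirmed, start_antiviral.
[3] rule 1 [start_antiviral -> discharge_ok]; rule 9 [exposure_confirmed & order_xray -> rash]. ⇒ new: discharge_ok, rash.
[4] rule 13 [discharge_ok & rash -> observe_4h]. ⇒ new: observe_4h.
[5] rule 7 [fever_present & observe_4h -> age_over_65]. ⇒ new: age_over_65.
Closure: {admit, age_over_65, chest_pain, cough, discharge_ok, exposure_confirmed, fever_present, followup_48h, high_risk, hydration_advised, isolate, notify_public_health, o2_sat_low, observe_4h, order_pcr, order_xray, rapid_test_pos, rash, sore_throat, start_antiviral} — 20 facts.

20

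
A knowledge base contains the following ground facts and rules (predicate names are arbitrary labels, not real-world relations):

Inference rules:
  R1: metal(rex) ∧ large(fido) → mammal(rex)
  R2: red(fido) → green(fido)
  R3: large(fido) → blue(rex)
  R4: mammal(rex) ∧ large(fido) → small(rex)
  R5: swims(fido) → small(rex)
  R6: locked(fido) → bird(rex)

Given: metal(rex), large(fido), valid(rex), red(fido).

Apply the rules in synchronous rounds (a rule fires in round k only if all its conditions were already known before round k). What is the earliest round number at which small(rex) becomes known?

2

[1] R1 [metal(rex) ∧ large(fido) → mammal(rex)]; R2 [red(fido) → green(fido)]; R3 [large(fido) → blue(rex)]. ⇒ new: mammal(rex), green(fido), blue(rex).
[2] R4 [mammal(rex) ∧ large(fido) → small(rex)]. ⇒ new: small(rex).
small(rex) first appears in round 2.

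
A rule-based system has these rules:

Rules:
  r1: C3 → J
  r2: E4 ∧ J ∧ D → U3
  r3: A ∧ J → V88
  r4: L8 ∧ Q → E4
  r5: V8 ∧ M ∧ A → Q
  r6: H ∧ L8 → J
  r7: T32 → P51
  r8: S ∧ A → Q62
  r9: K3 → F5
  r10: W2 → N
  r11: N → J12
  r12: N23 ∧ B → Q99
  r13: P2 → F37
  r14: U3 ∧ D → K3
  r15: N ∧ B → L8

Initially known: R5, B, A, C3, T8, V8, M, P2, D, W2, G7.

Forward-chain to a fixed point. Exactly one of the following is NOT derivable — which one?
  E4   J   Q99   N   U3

[1] r1 [C3 → J]; r5 [V8 ∧ M ∧ A → Q]; r10 [W2 → N]; r13 [P2 → F37]. ⇒ new: J, Q, N, F37.
[2] r3 [A ∧ J → V88]; r11 [N → J12]; r15 [N ∧ B → L8]. ⇒ new: V88, J12, L8.
[3] r4 [L8 ∧ Q → E4]. ⇒ new: E4.
[4] r2 [E4 ∧ J ∧ D → U3]. ⇒ new: U3.
[5] r14 [U3 ∧ D → K3]. ⇒ new: K3.
[6] r9 [K3 → F5]. ⇒ new: F5.
Derived: J (round 1), E4 (round 3), U3 (round 4), N (round 1). Q99 never appears in any round.

Q99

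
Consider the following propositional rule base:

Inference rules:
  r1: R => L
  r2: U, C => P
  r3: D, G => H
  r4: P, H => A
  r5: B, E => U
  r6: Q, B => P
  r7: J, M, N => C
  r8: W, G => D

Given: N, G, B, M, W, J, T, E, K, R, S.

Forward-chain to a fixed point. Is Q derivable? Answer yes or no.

no

[1] r1 [R => L]; r5 [B, E => U]; r7 [J, M, N => C]; r8 [W, G => D]. ⇒ new: L, U, C, D.
[2] r2 [U, C => P]; r3 [D, G => H]. ⇒ new: P, H.
[3] r4 [P, H => A]. ⇒ new: A.
Fixed point reached. No rule has Q as a consequent, and it is not given.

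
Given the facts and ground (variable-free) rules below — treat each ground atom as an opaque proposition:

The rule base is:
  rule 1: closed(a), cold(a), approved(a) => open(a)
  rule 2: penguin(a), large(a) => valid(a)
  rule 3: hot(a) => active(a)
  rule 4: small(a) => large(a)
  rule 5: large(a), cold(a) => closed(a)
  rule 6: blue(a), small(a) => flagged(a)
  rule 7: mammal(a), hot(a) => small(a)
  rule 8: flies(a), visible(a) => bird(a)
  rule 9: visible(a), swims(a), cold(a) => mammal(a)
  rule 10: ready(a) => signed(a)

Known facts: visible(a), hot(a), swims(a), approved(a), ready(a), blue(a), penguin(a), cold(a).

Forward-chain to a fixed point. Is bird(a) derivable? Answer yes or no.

no

Round 1: rule 3 [hot(a) => active(a)]; rule 9 [visible(a), swims(a), cold(a) => mammal(a)]; rule 10 [ready(a) => signed(a)]. Adds active(a), mammal(a), signed(a).
Round 2: rule 7 [mammal(a), hot(a) => small(a)]. Adds small(a).
Round 3: rule 4 [small(a) => large(a)]; rule 6 [blue(a), small(a) => flagged(a)]. Adds large(a), flagged(a).
Round 4: rule 2 [penguin(a), large(a) => valid(a)]; rule 5 [large(a), cold(a) => closed(a)]. Adds valid(a), closed(a).
Round 5: rule 1 [closed(a), cold(a), approved(a) => open(a)]. Adds open(a).
Fixed point reached. bird(a) is concluded only by rule 8; rule 8 needs flies(a) (never derived).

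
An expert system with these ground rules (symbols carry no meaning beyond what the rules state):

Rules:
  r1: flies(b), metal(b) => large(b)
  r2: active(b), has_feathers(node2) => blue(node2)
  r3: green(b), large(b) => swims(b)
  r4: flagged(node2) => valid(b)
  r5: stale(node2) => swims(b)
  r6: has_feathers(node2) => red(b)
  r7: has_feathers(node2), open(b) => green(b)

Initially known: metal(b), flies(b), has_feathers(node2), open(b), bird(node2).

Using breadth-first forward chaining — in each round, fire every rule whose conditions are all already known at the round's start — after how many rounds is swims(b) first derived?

Round 1 — r1, r6, r7, derive large(b), red(b), green(b).
Round 2 — r3, derive swims(b).
swims(b) first appears in round 2.

2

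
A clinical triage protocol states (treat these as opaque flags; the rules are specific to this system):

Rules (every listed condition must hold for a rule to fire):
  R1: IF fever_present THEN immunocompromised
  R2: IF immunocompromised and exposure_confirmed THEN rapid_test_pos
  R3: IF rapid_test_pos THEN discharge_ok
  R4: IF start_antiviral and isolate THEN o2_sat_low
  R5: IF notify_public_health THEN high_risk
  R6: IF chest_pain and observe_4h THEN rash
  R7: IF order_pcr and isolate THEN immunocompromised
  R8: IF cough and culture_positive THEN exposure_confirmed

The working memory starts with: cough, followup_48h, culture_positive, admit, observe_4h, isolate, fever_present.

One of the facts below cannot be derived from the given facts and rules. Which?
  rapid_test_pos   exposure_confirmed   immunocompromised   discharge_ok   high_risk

Round 1 — R1, R8, derive immunocompromised, exposure_confirmed.
Round 2 — R2, derive rapid_test_pos.
Round 3 — R3, derive discharge_ok.
Derived: exposure_confirmed (round 1), immunocompromised (round 1), rapid_test_pos (round 2), discharge_ok (round 3). high_risk never appears in any round.

high_risk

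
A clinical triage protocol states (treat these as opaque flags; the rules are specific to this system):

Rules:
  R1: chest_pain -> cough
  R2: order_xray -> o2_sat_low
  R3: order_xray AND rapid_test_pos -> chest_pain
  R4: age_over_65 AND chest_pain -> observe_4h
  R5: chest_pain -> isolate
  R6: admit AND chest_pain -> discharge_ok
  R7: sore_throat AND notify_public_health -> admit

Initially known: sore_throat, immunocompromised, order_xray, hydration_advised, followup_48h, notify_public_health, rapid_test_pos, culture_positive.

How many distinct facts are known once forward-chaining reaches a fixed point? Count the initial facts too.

14

Round 1 — R2, R3, R7, derive o2_sat_low, chest_pain, admit.
Round 2 — R1, R5, R6, derive cough, isolate, discharge_ok.
Closure: {admit, chest_pain, cough, culture_positive, discharge_ok, followup_48h, hydration_advised, immunocompromised, isolate, notify_public_health, o2_sat_low, order_xray, rapid_test_pos, sore_throat} — 14 facts.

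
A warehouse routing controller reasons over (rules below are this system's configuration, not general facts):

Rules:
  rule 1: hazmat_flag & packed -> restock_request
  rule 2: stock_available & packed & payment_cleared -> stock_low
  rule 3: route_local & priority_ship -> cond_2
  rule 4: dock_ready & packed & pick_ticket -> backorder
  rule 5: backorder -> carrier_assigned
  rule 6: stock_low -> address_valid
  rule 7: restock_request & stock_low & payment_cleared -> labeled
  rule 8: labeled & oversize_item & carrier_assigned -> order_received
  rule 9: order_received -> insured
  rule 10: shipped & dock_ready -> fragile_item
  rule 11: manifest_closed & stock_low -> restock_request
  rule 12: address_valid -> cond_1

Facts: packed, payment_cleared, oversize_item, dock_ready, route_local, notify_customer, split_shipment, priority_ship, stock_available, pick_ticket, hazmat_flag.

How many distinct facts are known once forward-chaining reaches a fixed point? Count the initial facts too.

Round 1: rule 1 [hazmat_flag & packed -> restock_request]; rule 2 [stock_available & packed & payment_cleared -> stock_low]; rule 3 [route_local & priority_ship -> cond_2]; rule 4 [dock_ready & packed & pick_ticket -> backorder]. New: restock_request, stock_low, cond_2, backorder.
Round 2: rule 5 [backorder -> carrier_assigned]; rule 6 [stock_low -> address_valid]; rule 7 [restock_request & stock_low & payment_cleared -> labeled]. New: carrier_assigned, address_valid, labeled.
Round 3: rule 8 [labeled & oversize_item & carrier_assigned -> order_received]; rule 12 [address_valid -> cond_1]. New: order_received, cond_1.
Round 4: rule 9 [order_received -> insured]. New: insured.
Closure: {address_valid, backorder, carrier_assigned, cond_1, cond_2, dock_ready, hazmat_flag, insured, labeled, notify_customer, order_received, oversize_item, packed, payment_cleared, pick_ticket, priority_ship, restock_request, route_local, split_shipment, stock_available, stock_low} — 21 facts.

21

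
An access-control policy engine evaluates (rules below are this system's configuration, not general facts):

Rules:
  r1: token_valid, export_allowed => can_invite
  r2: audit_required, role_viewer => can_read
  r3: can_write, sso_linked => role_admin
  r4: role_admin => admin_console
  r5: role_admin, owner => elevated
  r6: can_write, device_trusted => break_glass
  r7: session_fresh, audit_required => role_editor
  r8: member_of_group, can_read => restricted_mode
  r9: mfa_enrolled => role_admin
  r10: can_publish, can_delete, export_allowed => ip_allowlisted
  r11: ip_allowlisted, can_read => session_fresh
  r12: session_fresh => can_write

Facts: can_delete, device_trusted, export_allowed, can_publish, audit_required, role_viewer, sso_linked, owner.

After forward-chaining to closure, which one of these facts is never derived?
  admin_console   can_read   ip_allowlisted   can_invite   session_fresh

can_invite

Round 1: r2 [audit_required, role_viewer => can_read]; r10 [can_publish, can_delete, export_allowed => ip_allowlisted]. Adds can_read, ip_allowlisted.
Round 2: r11 [ip_allowlisted, can_read => session_fresh]. Adds session_fresh.
Round 3: r7 [session_fresh, audit_required => role_editor]; r12 [session_fresh => can_write]. Adds role_editor, can_write.
Round 4: r3 [can_write, sso_linked => role_admin]; r6 [can_write, device_trusted => break_glass]. Adds role_admin, break_glass.
Round 5: r4 [role_admin => admin_console]; r5 [role_admin, owner => elevated]. Adds admin_console, elevated.
Derived: session_fresh (round 2), ip_allowlisted (round 1), can_read (round 1), admin_console (round 5). can_invite never appears in any round.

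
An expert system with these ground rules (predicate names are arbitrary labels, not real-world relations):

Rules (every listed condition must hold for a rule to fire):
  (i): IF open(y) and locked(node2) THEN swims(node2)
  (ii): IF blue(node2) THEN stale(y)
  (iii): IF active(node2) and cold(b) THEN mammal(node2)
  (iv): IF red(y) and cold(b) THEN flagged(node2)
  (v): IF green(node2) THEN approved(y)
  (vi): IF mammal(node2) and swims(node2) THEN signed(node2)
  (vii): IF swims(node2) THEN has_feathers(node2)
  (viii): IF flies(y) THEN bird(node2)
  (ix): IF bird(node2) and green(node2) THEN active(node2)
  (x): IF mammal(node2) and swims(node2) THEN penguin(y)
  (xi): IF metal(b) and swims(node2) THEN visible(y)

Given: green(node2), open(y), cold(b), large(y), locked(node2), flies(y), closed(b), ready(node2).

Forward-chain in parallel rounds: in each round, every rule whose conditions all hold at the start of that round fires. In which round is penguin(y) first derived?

Round 1 — (i), (v), (viii), derive swims(node2), approved(y), bird(node2).
Round 2 — (vii), (ix), derive has_feathers(node2), active(node2).
Round 3 — (iii), derive mammal(node2).
Round 4 — (vi), (x), derive signed(node2), penguin(y).
penguin(y) first appears in round 4.

4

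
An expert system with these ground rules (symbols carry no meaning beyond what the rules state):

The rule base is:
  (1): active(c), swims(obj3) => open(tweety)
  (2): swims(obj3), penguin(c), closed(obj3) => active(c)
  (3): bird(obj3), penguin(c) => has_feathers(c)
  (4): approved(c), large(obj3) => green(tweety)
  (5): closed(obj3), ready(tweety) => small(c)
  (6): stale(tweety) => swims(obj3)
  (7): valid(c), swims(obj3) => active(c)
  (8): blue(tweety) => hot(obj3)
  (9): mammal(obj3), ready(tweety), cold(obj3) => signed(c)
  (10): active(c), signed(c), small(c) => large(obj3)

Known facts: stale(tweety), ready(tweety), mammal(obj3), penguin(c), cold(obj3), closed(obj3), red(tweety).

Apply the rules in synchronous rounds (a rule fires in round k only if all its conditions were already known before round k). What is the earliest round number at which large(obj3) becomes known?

3

Round 1: (5) [closed(obj3), ready(tweety) => small(c)]; (6) [stale(tweety) => swims(obj3)]; (9) [mammal(obj3), ready(tweety), cold(obj3) => signed(c)]. New: small(c), swims(obj3), signed(c).
Round 2: (2) [swims(obj3), penguin(c), closed(obj3) => active(c)]. New: active(c).
Round 3: (1) [active(c), swims(obj3) => open(tweety)]; (10) [active(c), signed(c), small(c) => large(obj3)]. New: open(tweety), large(obj3).
large(obj3) first appears in round 3.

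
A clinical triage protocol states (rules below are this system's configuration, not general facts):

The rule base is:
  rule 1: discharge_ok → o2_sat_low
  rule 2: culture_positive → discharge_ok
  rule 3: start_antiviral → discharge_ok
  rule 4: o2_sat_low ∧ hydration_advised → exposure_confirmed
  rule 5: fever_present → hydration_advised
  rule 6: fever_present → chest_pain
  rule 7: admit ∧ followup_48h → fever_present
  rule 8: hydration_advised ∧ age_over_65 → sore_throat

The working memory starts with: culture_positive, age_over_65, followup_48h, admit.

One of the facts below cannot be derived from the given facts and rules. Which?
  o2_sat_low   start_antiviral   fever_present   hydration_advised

start_antiviral

Round 1 — rule 2, rule 7, derive discharge_ok, fever_present.
Round 2 — rule 1, rule 5, rule 6, derive o2_sat_low, hydration_advised, chest_pain.
Round 3 — rule 4, rule 8, derive exposure_confirmed, sore_throat.
Derived: fever_present (round 1), hydration_advised (round 2), o2_sat_low (round 2). start_antiviral never appears in any round.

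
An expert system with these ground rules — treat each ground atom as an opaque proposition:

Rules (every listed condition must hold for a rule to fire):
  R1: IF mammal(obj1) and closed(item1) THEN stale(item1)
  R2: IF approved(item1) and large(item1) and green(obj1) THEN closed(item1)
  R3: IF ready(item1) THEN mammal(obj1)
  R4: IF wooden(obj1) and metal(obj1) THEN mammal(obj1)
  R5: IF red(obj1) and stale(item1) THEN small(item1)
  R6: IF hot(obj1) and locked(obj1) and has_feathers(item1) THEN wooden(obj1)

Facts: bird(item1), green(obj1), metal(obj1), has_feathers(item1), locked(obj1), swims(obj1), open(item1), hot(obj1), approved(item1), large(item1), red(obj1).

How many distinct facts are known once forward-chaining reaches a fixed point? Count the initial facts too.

[1] R2 [IF approved(item1) and large(item1) and green(obj1) THEN closed(item1)]; R6 [IF hot(obj1) and locked(obj1) and has_feathers(item1) THEN wooden(obj1)]. ⇒ new: closed(item1), wooden(obj1).
[2] R4 [IF wooden(obj1) and metal(obj1) THEN mammal(obj1)]. ⇒ new: mammal(obj1).
[3] R1 [IF mammal(obj1) and closed(item1) THEN stale(item1)]. ⇒ new: stale(item1).
[4] R5 [IF red(obj1) and stale(item1) THEN small(item1)]. ⇒ new: small(item1).
Closure: {approved(item1), bird(item1), closed(item1), green(obj1), has_feathers(item1), hot(obj1), large(item1), locked(obj1), mammal(obj1), metal(obj1), open(item1), red(obj1), small(item1), stale(item1), swims(obj1), wooden(obj1)} — 16 facts.

16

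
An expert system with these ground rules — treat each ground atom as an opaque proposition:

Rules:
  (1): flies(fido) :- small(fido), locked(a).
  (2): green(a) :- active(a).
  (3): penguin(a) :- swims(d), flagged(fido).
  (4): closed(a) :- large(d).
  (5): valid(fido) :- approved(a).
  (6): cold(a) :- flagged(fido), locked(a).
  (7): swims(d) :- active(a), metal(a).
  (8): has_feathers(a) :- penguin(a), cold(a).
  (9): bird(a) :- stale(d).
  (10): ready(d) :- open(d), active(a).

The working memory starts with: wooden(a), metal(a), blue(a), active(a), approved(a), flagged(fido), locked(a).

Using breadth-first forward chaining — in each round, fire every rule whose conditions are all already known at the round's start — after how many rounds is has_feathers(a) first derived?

[1] (2) [green(a) :- active(a).]; (5) [valid(fido) :- approved(a).]; (6) [cold(a) :- flagged(fido), locked(a).]; (7) [swims(d) :- active(a), metal(a).]. ⇒ new: green(a), valid(fido), cold(a), swims(d).
[2] (3) [penguin(a) :- swims(d), flagged(fido).]. ⇒ new: penguin(a).
[3] (8) [has_feathers(a) :- penguin(a), cold(a).]. ⇒ new: has_feathers(a).
has_feathers(a) first appears in round 3.

3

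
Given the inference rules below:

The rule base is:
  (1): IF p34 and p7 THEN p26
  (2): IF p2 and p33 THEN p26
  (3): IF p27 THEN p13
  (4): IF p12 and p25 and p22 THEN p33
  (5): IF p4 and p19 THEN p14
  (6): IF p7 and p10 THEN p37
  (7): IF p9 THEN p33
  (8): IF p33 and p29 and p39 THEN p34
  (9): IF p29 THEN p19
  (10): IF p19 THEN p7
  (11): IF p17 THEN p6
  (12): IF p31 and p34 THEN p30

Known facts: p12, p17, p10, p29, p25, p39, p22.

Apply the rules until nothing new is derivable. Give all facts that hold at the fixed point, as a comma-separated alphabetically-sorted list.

p10, p12, p17, p19, p22, p25, p26, p29, p33, p34, p37, p39, p6, p7

[1] (4) [IF p12 and p25 and p22 THEN p33]; (9) [IF p29 THEN p19]; (11) [IF p17 THEN p6]. ⇒ new: p33, p19, p6.
[2] (8) [IF p33 and p29 and p39 THEN p34]; (10) [IF p19 THEN p7]. ⇒ new: p34, p7.
[3] (1) [IF p34 and p7 THEN p26]; (6) [IF p7 and p10 THEN p37]. ⇒ new: p26, p37.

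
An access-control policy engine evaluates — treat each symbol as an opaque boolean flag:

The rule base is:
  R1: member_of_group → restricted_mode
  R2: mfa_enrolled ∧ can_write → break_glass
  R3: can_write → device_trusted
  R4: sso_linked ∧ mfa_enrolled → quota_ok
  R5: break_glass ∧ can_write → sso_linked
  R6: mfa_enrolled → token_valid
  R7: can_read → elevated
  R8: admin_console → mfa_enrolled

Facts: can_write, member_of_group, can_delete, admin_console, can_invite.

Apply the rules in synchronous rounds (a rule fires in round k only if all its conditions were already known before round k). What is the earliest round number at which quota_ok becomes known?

4

Round 1 — R1, R3, R8, derive restricted_mode, device_trusted, mfa_enrolled.
Round 2 — R2, R6, derive break_glass, token_valid.
Round 3 — R5, derive sso_linked.
Round 4 — R4, derive quota_ok.
quota_ok first appears in round 4.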